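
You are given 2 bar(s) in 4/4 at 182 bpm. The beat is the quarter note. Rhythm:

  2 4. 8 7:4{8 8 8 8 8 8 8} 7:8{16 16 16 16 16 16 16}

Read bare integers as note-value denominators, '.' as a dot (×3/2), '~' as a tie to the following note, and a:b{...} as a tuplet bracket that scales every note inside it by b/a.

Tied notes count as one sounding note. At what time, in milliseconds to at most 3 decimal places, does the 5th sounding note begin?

1. 0.0ms @ 0 + 659.341ms (2)
2. 659.341ms @ 2 + 494.505ms (3/2)
3. 1153.846ms @ 7/2 + 164.835ms (1/2)
4. 1318.681ms @ 4 + 94.192ms (2/7)
5. 1412.873ms @ 30/7 + 94.192ms (2/7)
6. 1507.064ms @ 32/7 + 94.192ms (2/7)
7. 1601.256ms @ 34/7 + 94.192ms (2/7)
8. 1695.447ms @ 36/7 + 94.192ms (2/7)
9. 1789.639ms @ 38/7 + 94.192ms (2/7)
10. 1883.83ms @ 40/7 + 94.192ms (2/7)
11. 1978.022ms @ 6 + 94.192ms (2/7)
12. 2072.214ms @ 44/7 + 94.192ms (2/7)
13. 2166.405ms @ 46/7 + 94.192ms (2/7)
14. 2260.597ms @ 48/7 + 94.192ms (2/7)
15. 2354.788ms @ 50/7 + 94.192ms (2/7)
16. 2448.98ms @ 52/7 + 94.192ms (2/7)
17. 2543.171ms @ 54/7 + 94.192ms (2/7)

note 5 onset = 30/7b = 1412.873ms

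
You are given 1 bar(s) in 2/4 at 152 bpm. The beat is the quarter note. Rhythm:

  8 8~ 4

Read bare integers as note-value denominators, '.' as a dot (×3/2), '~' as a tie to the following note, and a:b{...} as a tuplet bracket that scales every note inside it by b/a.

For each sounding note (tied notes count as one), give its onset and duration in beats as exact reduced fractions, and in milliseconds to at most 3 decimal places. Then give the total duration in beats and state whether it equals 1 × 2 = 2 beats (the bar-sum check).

1) 0.0ms=0b +197.368ms=1/2b
2) 197.368ms=1/2b +592.105ms=3/2b
Σ=2b of 2 (152bpm 2/4) — PASS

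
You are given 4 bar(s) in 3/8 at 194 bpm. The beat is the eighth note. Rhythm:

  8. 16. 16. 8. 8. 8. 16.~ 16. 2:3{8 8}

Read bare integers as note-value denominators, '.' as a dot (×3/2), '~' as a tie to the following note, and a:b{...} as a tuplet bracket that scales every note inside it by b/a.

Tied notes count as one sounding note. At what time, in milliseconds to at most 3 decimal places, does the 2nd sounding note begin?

note 2 onset = 3/2b = 463.918ms

1. 0.0ms @ 0 + 463.918ms (3/2)
2. 463.918ms @ 3/2 + 231.959ms (3/4)
3. 695.876ms @ 9/4 + 231.959ms (3/4)
4. 927.835ms @ 3 + 463.918ms (3/2)
5. 1391.753ms @ 9/2 + 463.918ms (3/2)
6. 1855.67ms @ 6 + 463.918ms (3/2)
7. 2319.588ms @ 15/2 + 463.918ms (3/2)
8. 2783.505ms @ 9 + 463.918ms (3/2)
9. 3247.423ms @ 21/2 + 463.918ms (3/2)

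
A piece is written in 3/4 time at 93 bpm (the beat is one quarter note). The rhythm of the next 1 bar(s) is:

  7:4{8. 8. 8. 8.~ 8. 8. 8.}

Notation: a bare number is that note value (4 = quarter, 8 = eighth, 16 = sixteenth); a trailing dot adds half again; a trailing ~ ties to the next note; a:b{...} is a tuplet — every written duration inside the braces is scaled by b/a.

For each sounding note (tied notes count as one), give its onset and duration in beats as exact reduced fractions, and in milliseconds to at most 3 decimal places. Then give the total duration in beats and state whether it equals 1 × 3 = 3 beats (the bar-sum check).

1) 0.0ms=0b +276.498ms=3/7b
2) 276.498ms=3/7b +276.498ms=3/7b
3) 552.995ms=6/7b +276.498ms=3/7b
4) 829.493ms=9/7b +552.995ms=6/7b
5) 1382.488ms=15/7b +276.498ms=3/7b
6) 1658.986ms=18/7b +276.498ms=3/7b
Σ=3b of 3 (93bpm 3/4) — PASS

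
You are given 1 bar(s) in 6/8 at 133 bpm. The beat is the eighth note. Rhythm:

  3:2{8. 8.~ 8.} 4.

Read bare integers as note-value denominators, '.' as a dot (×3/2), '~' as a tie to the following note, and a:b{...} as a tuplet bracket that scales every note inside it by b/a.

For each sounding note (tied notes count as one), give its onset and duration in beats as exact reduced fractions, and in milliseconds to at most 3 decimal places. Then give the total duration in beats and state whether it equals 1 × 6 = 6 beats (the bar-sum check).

1) 0.0ms=0b +451.128ms=1b
2) 451.128ms=1b +902.256ms=2b
3) 1353.383ms=3b +1353.383ms=3b
Σ=6b of 6 (133bpm 6/8) — PASS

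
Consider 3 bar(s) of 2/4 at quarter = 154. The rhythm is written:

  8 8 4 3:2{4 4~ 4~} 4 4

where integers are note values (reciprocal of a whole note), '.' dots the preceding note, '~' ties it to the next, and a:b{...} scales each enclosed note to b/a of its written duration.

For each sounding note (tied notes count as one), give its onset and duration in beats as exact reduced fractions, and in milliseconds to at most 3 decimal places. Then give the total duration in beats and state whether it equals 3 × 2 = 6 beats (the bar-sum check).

1) 0.0ms=0b +194.805ms=1/2b
2) 194.805ms=1/2b +194.805ms=1/2b
3) 389.61ms=1b +389.61ms=1b
4) 779.221ms=2b +259.74ms=2/3b
5) 1038.961ms=8/3b +909.091ms=7/3b
6) 1948.052ms=5b +389.61ms=1b
Σ=6b of 6 (154bpm 2/4) — PASS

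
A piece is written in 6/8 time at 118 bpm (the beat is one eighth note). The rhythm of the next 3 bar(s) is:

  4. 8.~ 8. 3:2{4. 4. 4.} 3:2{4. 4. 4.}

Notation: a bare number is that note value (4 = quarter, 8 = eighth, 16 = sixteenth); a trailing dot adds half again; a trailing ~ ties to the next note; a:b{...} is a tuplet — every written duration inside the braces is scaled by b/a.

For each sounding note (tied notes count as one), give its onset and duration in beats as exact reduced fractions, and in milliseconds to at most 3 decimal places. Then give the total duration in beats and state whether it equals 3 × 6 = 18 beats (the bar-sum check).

1) 0.0ms=0b +1525.424ms=3b
2) 1525.424ms=3b +1525.424ms=3b
3) 3050.847ms=6b +1016.949ms=2b
4) 4067.797ms=8b +1016.949ms=2b
5) 5084.746ms=10b +1016.949ms=2b
6) 6101.695ms=12b +1016.949ms=2b
7) 7118.644ms=14b +1016.949ms=2b
8) 8135.593ms=16b +1016.949ms=2b
Σ=18b of 18 (118bpm 6/8) — PASS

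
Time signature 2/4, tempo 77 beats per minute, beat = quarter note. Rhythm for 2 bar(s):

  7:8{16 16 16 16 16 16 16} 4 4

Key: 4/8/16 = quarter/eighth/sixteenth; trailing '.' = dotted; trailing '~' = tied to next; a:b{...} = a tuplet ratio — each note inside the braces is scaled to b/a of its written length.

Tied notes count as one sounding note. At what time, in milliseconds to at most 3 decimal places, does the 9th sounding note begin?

1. 0.0ms @ 0 + 222.635ms (2/7)
2. 222.635ms @ 2/7 + 222.635ms (2/7)
3. 445.269ms @ 4/7 + 222.635ms (2/7)
4. 667.904ms @ 6/7 + 222.635ms (2/7)
5. 890.538ms @ 8/7 + 222.635ms (2/7)
6. 1113.173ms @ 10/7 + 222.635ms (2/7)
7. 1335.807ms @ 12/7 + 222.635ms (2/7)
8. 1558.442ms @ 2 + 779.221ms (1)
9. 2337.662ms @ 3 + 779.221ms (1)

note 9 onset = 3b = 2337.662ms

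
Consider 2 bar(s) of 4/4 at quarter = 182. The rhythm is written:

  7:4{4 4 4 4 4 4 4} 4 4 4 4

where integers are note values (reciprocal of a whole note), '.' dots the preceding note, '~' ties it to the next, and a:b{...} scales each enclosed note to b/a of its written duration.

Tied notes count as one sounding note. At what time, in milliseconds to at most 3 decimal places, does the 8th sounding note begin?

1. 0.0ms @ 0 + 188.383ms (4/7)
2. 188.383ms @ 4/7 + 188.383ms (4/7)
3. 376.766ms @ 8/7 + 188.383ms (4/7)
4. 565.149ms @ 12/7 + 188.383ms (4/7)
5. 753.532ms @ 16/7 + 188.383ms (4/7)
6. 941.915ms @ 20/7 + 188.383ms (4/7)
7. 1130.298ms @ 24/7 + 188.383ms (4/7)
8. 1318.681ms @ 4 + 329.67ms (1)
9. 1648.352ms @ 5 + 329.67ms (1)
10. 1978.022ms @ 6 + 329.67ms (1)
11. 2307.692ms @ 7 + 329.67ms (1)

note 8 onset = 4b = 1318.681ms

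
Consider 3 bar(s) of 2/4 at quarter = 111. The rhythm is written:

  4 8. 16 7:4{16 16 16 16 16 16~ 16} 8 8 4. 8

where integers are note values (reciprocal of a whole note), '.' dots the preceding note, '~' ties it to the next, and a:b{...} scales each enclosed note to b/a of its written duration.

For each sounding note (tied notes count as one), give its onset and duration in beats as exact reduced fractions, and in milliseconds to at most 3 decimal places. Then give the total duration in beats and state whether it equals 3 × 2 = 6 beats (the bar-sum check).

1) 0.0ms=0b +540.541ms=1b
2) 540.541ms=1b +405.405ms=3/4b
3) 945.946ms=7/4b +135.135ms=1/4b
4) 1081.081ms=2b +77.22ms=1/7b
5) 1158.301ms=15/7b +77.22ms=1/7b
6) 1235.521ms=16/7b +77.22ms=1/7b
7) 1312.741ms=17/7b +77.22ms=1/7b
8) 1389.961ms=18/7b +77.22ms=1/7b
9) 1467.181ms=19/7b +154.44ms=2/7b
10) 1621.622ms=3b +270.27ms=1/2b
11) 1891.892ms=7/2b +270.27ms=1/2b
12) 2162.162ms=4b +810.811ms=3/2b
13) 2972.973ms=11/2b +270.27ms=1/2b
Σ=6b of 6 (111bpm 2/4) — PASS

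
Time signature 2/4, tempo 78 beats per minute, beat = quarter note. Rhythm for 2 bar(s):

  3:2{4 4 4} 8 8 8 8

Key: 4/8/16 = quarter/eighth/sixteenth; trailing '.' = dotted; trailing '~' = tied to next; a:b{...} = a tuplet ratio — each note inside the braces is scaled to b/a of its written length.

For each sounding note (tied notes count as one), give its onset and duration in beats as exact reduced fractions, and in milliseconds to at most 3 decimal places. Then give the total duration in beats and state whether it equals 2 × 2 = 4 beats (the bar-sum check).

1) 0.0ms=0b +512.821ms=2/3b
2) 512.821ms=2/3b +512.821ms=2/3b
3) 1025.641ms=4/3b +512.821ms=2/3b
4) 1538.462ms=2b +384.615ms=1/2b
5) 1923.077ms=5/2b +384.615ms=1/2b
6) 2307.692ms=3b +384.615ms=1/2b
7) 2692.308ms=7/2b +384.615ms=1/2b
Σ=4b of 4 (78bpm 2/4) — PASS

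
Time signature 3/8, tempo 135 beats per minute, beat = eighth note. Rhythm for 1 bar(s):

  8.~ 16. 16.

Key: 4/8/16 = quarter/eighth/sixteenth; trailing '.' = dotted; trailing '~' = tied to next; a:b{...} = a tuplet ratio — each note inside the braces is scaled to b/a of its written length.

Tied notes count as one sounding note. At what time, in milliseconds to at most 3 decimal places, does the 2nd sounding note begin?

note 2 onset = 9/4b = 1000.0ms

1. 0.0ms @ 0 + 1000.0ms (9/4)
2. 1000.0ms @ 9/4 + 333.333ms (3/4)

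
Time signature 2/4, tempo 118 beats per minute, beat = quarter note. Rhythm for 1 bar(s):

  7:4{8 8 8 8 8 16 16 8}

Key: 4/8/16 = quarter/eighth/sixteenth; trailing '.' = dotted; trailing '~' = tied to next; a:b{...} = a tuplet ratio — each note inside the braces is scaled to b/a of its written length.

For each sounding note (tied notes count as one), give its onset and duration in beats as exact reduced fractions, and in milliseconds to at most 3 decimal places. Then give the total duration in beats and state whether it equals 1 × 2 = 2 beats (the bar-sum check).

1) 0.0ms=0b +145.278ms=2/7b
2) 145.278ms=2/7b +145.278ms=2/7b
3) 290.557ms=4/7b +145.278ms=2/7b
4) 435.835ms=6/7b +145.278ms=2/7b
5) 581.114ms=8/7b +145.278ms=2/7b
6) 726.392ms=10/7b +72.639ms=1/7b
7) 799.031ms=11/7b +72.639ms=1/7b
8) 871.671ms=12/7b +145.278ms=2/7b
Σ=2b of 2 (118bpm 2/4) — PASS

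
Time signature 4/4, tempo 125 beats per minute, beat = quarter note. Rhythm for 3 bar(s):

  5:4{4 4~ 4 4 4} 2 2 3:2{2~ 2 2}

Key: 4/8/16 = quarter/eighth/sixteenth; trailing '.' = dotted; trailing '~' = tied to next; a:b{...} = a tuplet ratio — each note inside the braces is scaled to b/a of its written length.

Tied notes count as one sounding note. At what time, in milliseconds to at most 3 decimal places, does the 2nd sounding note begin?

note 2 onset = 4/5b = 384.0ms

1. 0.0ms @ 0 + 384.0ms (4/5)
2. 384.0ms @ 4/5 + 768.0ms (8/5)
3. 1152.0ms @ 12/5 + 384.0ms (4/5)
4. 1536.0ms @ 16/5 + 384.0ms (4/5)
5. 1920.0ms @ 4 + 960.0ms (2)
6. 2880.0ms @ 6 + 960.0ms (2)
7. 3840.0ms @ 8 + 1280.0ms (8/3)
8. 5120.0ms @ 32/3 + 640.0ms (4/3)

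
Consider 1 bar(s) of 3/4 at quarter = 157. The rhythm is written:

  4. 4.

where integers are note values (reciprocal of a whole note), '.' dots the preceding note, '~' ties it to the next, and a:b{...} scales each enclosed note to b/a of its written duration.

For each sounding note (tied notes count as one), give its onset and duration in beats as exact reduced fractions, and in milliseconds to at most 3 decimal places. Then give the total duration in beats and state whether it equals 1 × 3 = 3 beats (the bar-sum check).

1) 0.0ms=0b +573.248ms=3/2b
2) 573.248ms=3/2b +573.248ms=3/2b
Σ=3b of 3 (157bpm 3/4) — PASS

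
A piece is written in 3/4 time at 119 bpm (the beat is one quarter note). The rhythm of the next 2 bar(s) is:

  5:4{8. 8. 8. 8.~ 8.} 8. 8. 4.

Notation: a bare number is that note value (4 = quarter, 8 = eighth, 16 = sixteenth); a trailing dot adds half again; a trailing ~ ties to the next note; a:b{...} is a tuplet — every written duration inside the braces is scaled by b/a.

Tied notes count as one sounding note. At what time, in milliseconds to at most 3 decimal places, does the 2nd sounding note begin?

1. 0.0ms @ 0 + 302.521ms (3/5)
2. 302.521ms @ 3/5 + 302.521ms (3/5)
3. 605.042ms @ 6/5 + 302.521ms (3/5)
4. 907.563ms @ 9/5 + 605.042ms (6/5)
5. 1512.605ms @ 3 + 378.151ms (3/4)
6. 1890.756ms @ 15/4 + 378.151ms (3/4)
7. 2268.908ms @ 9/2 + 756.303ms (3/2)

note 2 onset = 3/5b = 302.521ms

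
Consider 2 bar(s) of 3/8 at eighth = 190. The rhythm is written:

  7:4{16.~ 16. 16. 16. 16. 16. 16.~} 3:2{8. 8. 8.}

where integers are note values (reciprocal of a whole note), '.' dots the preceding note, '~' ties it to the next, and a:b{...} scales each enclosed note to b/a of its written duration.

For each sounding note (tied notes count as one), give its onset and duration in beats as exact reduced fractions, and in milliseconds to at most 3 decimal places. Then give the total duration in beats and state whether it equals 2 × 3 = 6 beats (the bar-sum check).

1) 0.0ms=0b +270.677ms=6/7b
2) 270.677ms=6/7b +135.338ms=3/7b
3) 406.015ms=9/7b +135.338ms=3/7b
4) 541.353ms=12/7b +135.338ms=3/7b
5) 676.692ms=15/7b +135.338ms=3/7b
6) 812.03ms=18/7b +451.128ms=10/7b
7) 1263.158ms=4b +315.789ms=1b
8) 1578.947ms=5b +315.789ms=1b
Σ=6b of 6 (190bpm 3/8) — PASS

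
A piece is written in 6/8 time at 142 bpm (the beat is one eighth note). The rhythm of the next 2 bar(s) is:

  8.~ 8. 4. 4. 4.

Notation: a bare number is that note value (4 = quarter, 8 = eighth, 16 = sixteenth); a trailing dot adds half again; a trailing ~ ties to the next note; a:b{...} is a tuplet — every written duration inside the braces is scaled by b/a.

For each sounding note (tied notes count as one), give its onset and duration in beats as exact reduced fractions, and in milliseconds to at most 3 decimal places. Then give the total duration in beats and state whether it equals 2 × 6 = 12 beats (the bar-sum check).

1) 0.0ms=0b +1267.606ms=3b
2) 1267.606ms=3b +1267.606ms=3b
3) 2535.211ms=6b +1267.606ms=3b
4) 3802.817ms=9b +1267.606ms=3b
Σ=12b of 12 (142bpm 6/8) — PASS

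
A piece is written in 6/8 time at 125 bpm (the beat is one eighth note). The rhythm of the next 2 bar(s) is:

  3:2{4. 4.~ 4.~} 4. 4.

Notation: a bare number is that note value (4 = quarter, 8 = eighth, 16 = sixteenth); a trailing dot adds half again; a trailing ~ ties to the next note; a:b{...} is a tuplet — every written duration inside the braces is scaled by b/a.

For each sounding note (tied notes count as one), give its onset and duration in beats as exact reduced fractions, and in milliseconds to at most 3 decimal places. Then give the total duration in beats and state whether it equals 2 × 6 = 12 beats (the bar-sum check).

1) 0.0ms=0b +960.0ms=2b
2) 960.0ms=2b +3360.0ms=7b
3) 4320.0ms=9b +1440.0ms=3b
Σ=12b of 12 (125bpm 6/8) — PASS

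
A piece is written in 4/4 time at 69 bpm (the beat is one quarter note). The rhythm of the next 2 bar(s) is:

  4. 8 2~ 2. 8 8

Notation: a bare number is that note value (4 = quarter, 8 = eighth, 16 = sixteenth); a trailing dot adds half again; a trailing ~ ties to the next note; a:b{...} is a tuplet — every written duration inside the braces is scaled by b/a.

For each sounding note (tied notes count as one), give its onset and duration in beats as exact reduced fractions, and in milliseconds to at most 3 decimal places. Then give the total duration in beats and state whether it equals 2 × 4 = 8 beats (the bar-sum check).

1) 0.0ms=0b +1304.348ms=3/2b
2) 1304.348ms=3/2b +434.783ms=1/2b
3) 1739.13ms=2b +4347.826ms=5b
4) 6086.957ms=7b +434.783ms=1/2b
5) 6521.739ms=15/2b +434.783ms=1/2b
Σ=8b of 8 (69bpm 4/4) — PASS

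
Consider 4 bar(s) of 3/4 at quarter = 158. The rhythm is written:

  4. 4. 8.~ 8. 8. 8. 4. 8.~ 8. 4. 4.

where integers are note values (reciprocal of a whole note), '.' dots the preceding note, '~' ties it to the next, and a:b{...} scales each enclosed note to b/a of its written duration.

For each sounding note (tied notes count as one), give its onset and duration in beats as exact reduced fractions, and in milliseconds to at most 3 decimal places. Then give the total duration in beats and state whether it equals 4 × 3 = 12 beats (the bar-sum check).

1) 0.0ms=0b +569.62ms=3/2b
2) 569.62ms=3/2b +569.62ms=3/2b
3) 1139.241ms=3b +569.62ms=3/2b
4) 1708.861ms=9/2b +284.81ms=3/4b
5) 1993.671ms=21/4b +284.81ms=3/4b
6) 2278.481ms=6b +569.62ms=3/2b
7) 2848.101ms=15/2b +569.62ms=3/2b
8) 3417.722ms=9b +569.62ms=3/2b
9) 3987.342ms=21/2b +569.62ms=3/2b
Σ=12b of 12 (158bpm 3/4) — PASS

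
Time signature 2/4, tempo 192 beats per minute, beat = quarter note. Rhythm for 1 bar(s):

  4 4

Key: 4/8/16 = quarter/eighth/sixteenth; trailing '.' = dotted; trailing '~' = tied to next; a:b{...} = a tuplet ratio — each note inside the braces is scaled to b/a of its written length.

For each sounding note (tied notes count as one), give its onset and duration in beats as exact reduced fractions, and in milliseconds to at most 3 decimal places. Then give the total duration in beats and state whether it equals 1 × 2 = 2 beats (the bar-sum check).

1) 0.0ms=0b +312.5ms=1b
2) 312.5ms=1b +312.5ms=1b
Σ=2b of 2 (192bpm 2/4) — PASS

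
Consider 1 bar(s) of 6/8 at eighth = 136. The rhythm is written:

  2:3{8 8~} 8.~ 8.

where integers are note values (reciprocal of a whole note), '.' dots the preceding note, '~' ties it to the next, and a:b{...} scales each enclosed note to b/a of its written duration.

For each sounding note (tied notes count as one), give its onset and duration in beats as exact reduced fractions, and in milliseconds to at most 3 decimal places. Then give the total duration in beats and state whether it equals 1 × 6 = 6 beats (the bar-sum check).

1) 0.0ms=0b +661.765ms=3/2b
2) 661.765ms=3/2b +1985.294ms=9/2b
Σ=6b of 6 (136bpm 6/8) — PASS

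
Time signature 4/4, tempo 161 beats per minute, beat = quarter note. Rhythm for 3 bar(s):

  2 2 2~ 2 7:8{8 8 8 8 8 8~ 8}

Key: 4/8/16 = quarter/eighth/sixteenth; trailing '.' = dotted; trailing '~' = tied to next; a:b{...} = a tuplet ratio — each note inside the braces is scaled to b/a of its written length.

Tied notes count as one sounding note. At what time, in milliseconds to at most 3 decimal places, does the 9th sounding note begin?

1. 0.0ms @ 0 + 745.342ms (2)
2. 745.342ms @ 2 + 745.342ms (2)
3. 1490.683ms @ 4 + 1490.683ms (4)
4. 2981.366ms @ 8 + 212.955ms (4/7)
5. 3194.321ms @ 60/7 + 212.955ms (4/7)
6. 3407.276ms @ 64/7 + 212.955ms (4/7)
7. 3620.231ms @ 68/7 + 212.955ms (4/7)
8. 3833.185ms @ 72/7 + 212.955ms (4/7)
9. 4046.14ms @ 76/7 + 425.909ms (8/7)

note 9 onset = 76/7b = 4046.14ms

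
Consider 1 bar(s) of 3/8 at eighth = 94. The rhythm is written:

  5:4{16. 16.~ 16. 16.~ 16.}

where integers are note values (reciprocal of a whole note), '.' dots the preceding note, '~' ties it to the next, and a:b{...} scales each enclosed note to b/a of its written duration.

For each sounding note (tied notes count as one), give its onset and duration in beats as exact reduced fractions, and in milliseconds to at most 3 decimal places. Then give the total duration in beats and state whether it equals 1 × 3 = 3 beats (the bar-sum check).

1) 0.0ms=0b +382.979ms=3/5b
2) 382.979ms=3/5b +765.957ms=6/5b
3) 1148.936ms=9/5b +765.957ms=6/5b
Σ=3b of 3 (94bpm 3/8) — PASS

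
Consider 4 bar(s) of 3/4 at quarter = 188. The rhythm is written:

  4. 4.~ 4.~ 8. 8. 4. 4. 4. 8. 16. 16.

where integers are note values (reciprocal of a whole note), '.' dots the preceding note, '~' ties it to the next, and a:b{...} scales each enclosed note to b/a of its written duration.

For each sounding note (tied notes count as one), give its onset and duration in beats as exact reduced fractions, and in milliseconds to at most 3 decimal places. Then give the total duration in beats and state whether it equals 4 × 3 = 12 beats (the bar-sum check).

1) 0.0ms=0b +478.723ms=3/2b
2) 478.723ms=3/2b +1196.809ms=15/4b
3) 1675.532ms=21/4b +239.362ms=3/4b
4) 1914.894ms=6b +478.723ms=3/2b
5) 2393.617ms=15/2b +478.723ms=3/2b
6) 2872.34ms=9b +478.723ms=3/2b
7) 3351.064ms=21/2b +239.362ms=3/4b
8) 3590.426ms=45/4b +119.681ms=3/8b
9) 3710.106ms=93/8b +119.681ms=3/8b
Σ=12b of 12 (188bpm 3/4) — PASS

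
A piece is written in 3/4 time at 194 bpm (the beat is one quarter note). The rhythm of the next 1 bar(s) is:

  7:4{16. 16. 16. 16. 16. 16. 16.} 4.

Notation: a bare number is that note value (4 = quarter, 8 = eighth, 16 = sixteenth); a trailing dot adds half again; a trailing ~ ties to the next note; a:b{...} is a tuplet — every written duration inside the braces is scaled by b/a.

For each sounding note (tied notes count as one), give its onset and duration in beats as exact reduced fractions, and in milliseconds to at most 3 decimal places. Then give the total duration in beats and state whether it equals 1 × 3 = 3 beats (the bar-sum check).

1) 0.0ms=0b +66.274ms=3/14b
2) 66.274ms=3/14b +66.274ms=3/14b
3) 132.548ms=3/7b +66.274ms=3/14b
4) 198.822ms=9/14b +66.274ms=3/14b
5) 265.096ms=6/7b +66.274ms=3/14b
6) 331.37ms=15/14b +66.274ms=3/14b
7) 397.644ms=9/7b +66.274ms=3/14b
8) 463.918ms=3/2b +463.918ms=3/2b
Σ=3b of 3 (194bpm 3/4) — PASS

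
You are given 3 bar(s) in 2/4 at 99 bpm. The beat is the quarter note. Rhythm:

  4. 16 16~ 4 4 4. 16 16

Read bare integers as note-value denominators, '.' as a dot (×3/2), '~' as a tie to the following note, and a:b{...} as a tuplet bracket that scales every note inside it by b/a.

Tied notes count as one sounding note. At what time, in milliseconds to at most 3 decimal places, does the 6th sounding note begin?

note 6 onset = 11/2b = 3333.333ms

1. 0.0ms @ 0 + 909.091ms (3/2)
2. 909.091ms @ 3/2 + 151.515ms (1/4)
3. 1060.606ms @ 7/4 + 757.576ms (5/4)
4. 1818.182ms @ 3 + 606.061ms (1)
5. 2424.242ms @ 4 + 909.091ms (3/2)
6. 3333.333ms @ 11/2 + 151.515ms (1/4)
7. 3484.848ms @ 23/4 + 151.515ms (1/4)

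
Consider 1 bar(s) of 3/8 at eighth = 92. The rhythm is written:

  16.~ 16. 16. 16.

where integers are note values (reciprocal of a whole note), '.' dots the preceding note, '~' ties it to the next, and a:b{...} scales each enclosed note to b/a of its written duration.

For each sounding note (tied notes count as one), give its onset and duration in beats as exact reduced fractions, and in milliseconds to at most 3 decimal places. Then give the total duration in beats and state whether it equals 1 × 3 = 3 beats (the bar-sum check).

1) 0.0ms=0b +978.261ms=3/2b
2) 978.261ms=3/2b +489.13ms=3/4b
3) 1467.391ms=9/4b +489.13ms=3/4b
Σ=3b of 3 (92bpm 3/8) — PASS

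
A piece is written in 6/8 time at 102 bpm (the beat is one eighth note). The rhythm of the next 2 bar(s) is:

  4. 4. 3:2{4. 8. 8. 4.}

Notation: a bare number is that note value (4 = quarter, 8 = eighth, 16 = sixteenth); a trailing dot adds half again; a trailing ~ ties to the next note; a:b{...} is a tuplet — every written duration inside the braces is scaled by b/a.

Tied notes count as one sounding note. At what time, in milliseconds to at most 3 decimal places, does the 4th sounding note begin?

note 4 onset = 8b = 4705.882ms

1. 0.0ms @ 0 + 1764.706ms (3)
2. 1764.706ms @ 3 + 1764.706ms (3)
3. 3529.412ms @ 6 + 1176.471ms (2)
4. 4705.882ms @ 8 + 588.235ms (1)
5. 5294.118ms @ 9 + 588.235ms (1)
6. 5882.353ms @ 10 + 1176.471ms (2)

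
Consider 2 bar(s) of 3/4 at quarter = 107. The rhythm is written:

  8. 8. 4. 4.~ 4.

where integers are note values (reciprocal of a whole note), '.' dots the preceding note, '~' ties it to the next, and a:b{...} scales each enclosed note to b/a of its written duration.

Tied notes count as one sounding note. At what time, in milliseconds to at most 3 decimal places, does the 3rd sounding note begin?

note 3 onset = 3/2b = 841.121ms

1. 0.0ms @ 0 + 420.561ms (3/4)
2. 420.561ms @ 3/4 + 420.561ms (3/4)
3. 841.121ms @ 3/2 + 841.121ms (3/2)
4. 1682.243ms @ 3 + 1682.243ms (3)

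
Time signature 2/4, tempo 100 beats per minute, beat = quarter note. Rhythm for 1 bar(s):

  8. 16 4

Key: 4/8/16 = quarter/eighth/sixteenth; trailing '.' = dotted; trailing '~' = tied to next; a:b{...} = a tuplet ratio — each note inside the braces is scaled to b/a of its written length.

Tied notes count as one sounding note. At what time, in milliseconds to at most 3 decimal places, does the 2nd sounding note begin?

1. 0.0ms @ 0 + 450.0ms (3/4)
2. 450.0ms @ 3/4 + 150.0ms (1/4)
3. 600.0ms @ 1 + 600.0ms (1)

note 2 onset = 3/4b = 450.0ms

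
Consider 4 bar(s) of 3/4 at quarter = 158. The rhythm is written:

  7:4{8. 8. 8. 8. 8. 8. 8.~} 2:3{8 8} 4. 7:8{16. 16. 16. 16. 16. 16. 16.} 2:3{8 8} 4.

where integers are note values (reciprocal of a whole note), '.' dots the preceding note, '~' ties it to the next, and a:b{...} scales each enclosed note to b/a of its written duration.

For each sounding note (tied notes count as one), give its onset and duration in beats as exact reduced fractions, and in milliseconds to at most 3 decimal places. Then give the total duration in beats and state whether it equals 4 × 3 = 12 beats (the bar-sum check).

1) 0.0ms=0b +162.749ms=3/7b
2) 162.749ms=3/7b +162.749ms=3/7b
3) 325.497ms=6/7b +162.749ms=3/7b
4) 488.246ms=9/7b +162.749ms=3/7b
5) 650.995ms=12/7b +162.749ms=3/7b
6) 813.743ms=15/7b +162.749ms=3/7b
7) 976.492ms=18/7b +447.559ms=33/28b
8) 1424.051ms=15/4b +284.81ms=3/4b
9) 1708.861ms=9/2b +569.62ms=3/2b
10) 2278.481ms=6b +162.749ms=3/7b
11) 2441.23ms=45/7b +162.749ms=3/7b
12) 2603.978ms=48/7b +162.749ms=3/7b
13) 2766.727ms=51/7b +162.749ms=3/7b
14) 2929.476ms=54/7b +162.749ms=3/7b
15) 3092.224ms=57/7b +162.749ms=3/7b
16) 3254.973ms=60/7b +162.749ms=3/7b
17) 3417.722ms=9b +284.81ms=3/4b
18) 3702.532ms=39/4b +284.81ms=3/4b
19) 3987.342ms=21/2b +569.62ms=3/2b
Σ=12b of 12 (158bpm 3/4) — PASS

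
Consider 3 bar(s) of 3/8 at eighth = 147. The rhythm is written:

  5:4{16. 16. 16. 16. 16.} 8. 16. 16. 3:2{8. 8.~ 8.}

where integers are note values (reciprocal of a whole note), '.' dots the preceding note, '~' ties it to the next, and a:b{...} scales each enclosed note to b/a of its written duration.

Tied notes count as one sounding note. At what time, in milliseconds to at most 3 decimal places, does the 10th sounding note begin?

note 10 onset = 7b = 2857.143ms

1. 0.0ms @ 0 + 244.898ms (3/5)
2. 244.898ms @ 3/5 + 244.898ms (3/5)
3. 489.796ms @ 6/5 + 244.898ms (3/5)
4. 734.694ms @ 9/5 + 244.898ms (3/5)
5. 979.592ms @ 12/5 + 244.898ms (3/5)
6. 1224.49ms @ 3 + 612.245ms (3/2)
7. 1836.735ms @ 9/2 + 306.122ms (3/4)
8. 2142.857ms @ 21/4 + 306.122ms (3/4)
9. 2448.98ms @ 6 + 408.163ms (1)
10. 2857.143ms @ 7 + 816.327ms (2)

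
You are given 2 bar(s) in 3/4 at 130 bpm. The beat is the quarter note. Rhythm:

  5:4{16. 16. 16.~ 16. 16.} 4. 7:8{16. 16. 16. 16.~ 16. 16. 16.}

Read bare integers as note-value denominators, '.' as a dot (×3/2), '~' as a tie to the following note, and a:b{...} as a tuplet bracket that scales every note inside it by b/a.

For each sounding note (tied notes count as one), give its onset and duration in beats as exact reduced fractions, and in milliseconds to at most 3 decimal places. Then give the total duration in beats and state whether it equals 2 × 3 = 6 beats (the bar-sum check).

1) 0.0ms=0b +138.462ms=3/10b
2) 138.462ms=3/10b +138.462ms=3/10b
3) 276.923ms=3/5b +276.923ms=3/5b
4) 553.846ms=6/5b +138.462ms=3/10b
5) 692.308ms=3/2b +692.308ms=3/2b
6) 1384.615ms=3b +197.802ms=3/7b
7) 1582.418ms=24/7b +197.802ms=3/7b
8) 1780.22ms=27/7b +197.802ms=3/7b
9) 1978.022ms=30/7b +395.604ms=6/7b
10) 2373.626ms=36/7b +197.802ms=3/7b
11) 2571.429ms=39/7b +197.802ms=3/7b
Σ=6b of 6 (130bpm 3/4) — PASS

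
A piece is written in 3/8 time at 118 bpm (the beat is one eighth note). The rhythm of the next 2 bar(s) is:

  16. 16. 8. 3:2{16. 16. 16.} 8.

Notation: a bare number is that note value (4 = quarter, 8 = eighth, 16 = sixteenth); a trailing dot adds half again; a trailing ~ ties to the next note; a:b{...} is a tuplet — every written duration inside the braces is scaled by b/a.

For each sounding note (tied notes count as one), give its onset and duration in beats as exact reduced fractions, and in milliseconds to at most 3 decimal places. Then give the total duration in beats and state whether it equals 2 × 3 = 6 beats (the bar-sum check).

1) 0.0ms=0b +381.356ms=3/4b
2) 381.356ms=3/4b +381.356ms=3/4b
3) 762.712ms=3/2b +762.712ms=3/2b
4) 1525.424ms=3b +254.237ms=1/2b
5) 1779.661ms=7/2b +254.237ms=1/2b
6) 2033.898ms=4b +254.237ms=1/2b
7) 2288.136ms=9/2b +762.712ms=3/2b
Σ=6b of 6 (118bpm 3/8) — PASS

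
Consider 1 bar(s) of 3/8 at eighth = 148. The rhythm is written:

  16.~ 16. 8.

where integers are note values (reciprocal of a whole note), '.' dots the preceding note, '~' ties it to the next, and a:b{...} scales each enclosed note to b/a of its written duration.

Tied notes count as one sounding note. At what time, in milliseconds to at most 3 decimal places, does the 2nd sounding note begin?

note 2 onset = 3/2b = 608.108ms

1. 0.0ms @ 0 + 608.108ms (3/2)
2. 608.108ms @ 3/2 + 608.108ms (3/2)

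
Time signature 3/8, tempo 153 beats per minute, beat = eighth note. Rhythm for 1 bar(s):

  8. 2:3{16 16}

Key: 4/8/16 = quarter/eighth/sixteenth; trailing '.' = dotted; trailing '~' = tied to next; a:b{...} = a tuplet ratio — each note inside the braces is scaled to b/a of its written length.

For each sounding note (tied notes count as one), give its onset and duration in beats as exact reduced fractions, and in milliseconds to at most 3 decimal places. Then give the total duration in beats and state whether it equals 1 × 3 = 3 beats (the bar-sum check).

1) 0.0ms=0b +588.235ms=3/2b
2) 588.235ms=3/2b +294.118ms=3/4b
3) 882.353ms=9/4b +294.118ms=3/4b
Σ=3b of 3 (153bpm 3/8) — PASS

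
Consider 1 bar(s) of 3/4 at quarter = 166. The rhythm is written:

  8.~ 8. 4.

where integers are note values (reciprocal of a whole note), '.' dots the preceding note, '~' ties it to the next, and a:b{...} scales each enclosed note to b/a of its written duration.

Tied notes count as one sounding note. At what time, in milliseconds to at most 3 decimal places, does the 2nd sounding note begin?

1. 0.0ms @ 0 + 542.169ms (3/2)
2. 542.169ms @ 3/2 + 542.169ms (3/2)

note 2 onset = 3/2b = 542.169ms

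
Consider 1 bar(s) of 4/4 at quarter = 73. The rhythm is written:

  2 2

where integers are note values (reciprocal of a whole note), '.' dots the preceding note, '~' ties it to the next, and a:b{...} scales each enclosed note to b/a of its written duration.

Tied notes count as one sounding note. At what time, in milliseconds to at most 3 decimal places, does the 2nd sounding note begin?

1. 0.0ms @ 0 + 1643.836ms (2)
2. 1643.836ms @ 2 + 1643.836ms (2)

note 2 onset = 2b = 1643.836ms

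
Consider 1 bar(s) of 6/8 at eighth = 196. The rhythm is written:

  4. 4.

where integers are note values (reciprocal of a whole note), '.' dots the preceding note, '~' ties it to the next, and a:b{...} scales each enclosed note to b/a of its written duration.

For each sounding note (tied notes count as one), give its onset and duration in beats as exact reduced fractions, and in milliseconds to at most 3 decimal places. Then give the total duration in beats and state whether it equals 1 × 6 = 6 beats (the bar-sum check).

1) 0.0ms=0b +918.367ms=3b
2) 918.367ms=3b +918.367ms=3b
Σ=6b of 6 (196bpm 6/8) — PASS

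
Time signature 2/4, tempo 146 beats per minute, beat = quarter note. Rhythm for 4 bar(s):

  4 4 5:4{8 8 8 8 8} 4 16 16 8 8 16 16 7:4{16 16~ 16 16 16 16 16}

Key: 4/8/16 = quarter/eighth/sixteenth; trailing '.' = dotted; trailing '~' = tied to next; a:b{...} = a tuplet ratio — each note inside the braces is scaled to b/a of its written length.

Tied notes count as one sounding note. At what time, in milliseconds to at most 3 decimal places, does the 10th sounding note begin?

note 10 onset = 21/4b = 2157.534ms

1. 0.0ms @ 0 + 410.959ms (1)
2. 410.959ms @ 1 + 410.959ms (1)
3. 821.918ms @ 2 + 164.384ms (2/5)
4. 986.301ms @ 12/5 + 164.384ms (2/5)
5. 1150.685ms @ 14/5 + 164.384ms (2/5)
6. 1315.068ms @ 16/5 + 164.384ms (2/5)
7. 1479.452ms @ 18/5 + 164.384ms (2/5)
8. 1643.836ms @ 4 + 410.959ms (1)
9. 2054.795ms @ 5 + 102.74ms (1/4)
10. 2157.534ms @ 21/4 + 102.74ms (1/4)
11. 2260.274ms @ 11/2 + 205.479ms (1/2)
12. 2465.753ms @ 6 + 205.479ms (1/2)
13. 2671.233ms @ 13/2 + 102.74ms (1/4)
14. 2773.973ms @ 27/4 + 102.74ms (1/4)
15. 2876.712ms @ 7 + 58.708ms (1/7)
16. 2935.421ms @ 50/7 + 117.417ms (2/7)
17. 3052.838ms @ 52/7 + 58.708ms (1/7)
18. 3111.546ms @ 53/7 + 58.708ms (1/7)
19. 3170.254ms @ 54/7 + 58.708ms (1/7)
20. 3228.963ms @ 55/7 + 58.708ms (1/7)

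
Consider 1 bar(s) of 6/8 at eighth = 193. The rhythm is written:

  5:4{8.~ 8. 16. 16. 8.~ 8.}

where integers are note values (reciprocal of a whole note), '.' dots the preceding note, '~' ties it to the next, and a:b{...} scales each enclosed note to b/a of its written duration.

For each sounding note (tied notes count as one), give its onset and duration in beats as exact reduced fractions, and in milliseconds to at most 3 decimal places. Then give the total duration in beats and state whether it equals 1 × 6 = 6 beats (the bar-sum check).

1) 0.0ms=0b +746.114ms=12/5b
2) 746.114ms=12/5b +186.528ms=3/5b
3) 932.642ms=3b +186.528ms=3/5b
4) 1119.171ms=18/5b +746.114ms=12/5b
Σ=6b of 6 (193bpm 6/8) — PASS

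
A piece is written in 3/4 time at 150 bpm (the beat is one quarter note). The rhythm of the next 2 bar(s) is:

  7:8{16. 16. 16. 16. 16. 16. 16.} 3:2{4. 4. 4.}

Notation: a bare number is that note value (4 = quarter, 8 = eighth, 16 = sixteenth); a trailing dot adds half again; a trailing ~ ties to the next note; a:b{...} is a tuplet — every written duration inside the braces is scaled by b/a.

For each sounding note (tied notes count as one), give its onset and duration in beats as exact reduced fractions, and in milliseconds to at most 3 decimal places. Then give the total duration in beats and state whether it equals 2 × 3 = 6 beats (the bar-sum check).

1) 0.0ms=0b +171.429ms=3/7b
2) 171.429ms=3/7b +171.429ms=3/7b
3) 342.857ms=6/7b +171.429ms=3/7b
4) 514.286ms=9/7b +171.429ms=3/7b
5) 685.714ms=12/7b +171.429ms=3/7b
6) 857.143ms=15/7b +171.429ms=3/7b
7) 1028.571ms=18/7b +171.429ms=3/7b
8) 1200.0ms=3b +400.0ms=1b
9) 1600.0ms=4b +400.0ms=1b
10) 2000.0ms=5b +400.0ms=1b
Σ=6b of 6 (150bpm 3/4) — PASS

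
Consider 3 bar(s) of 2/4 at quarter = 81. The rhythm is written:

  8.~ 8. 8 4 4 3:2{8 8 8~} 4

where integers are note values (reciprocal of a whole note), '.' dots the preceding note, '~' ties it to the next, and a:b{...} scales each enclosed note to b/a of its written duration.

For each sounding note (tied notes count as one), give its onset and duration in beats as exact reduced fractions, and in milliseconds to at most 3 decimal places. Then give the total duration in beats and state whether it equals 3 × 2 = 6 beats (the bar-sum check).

1) 0.0ms=0b +1111.111ms=3/2b
2) 1111.111ms=3/2b +370.37ms=1/2b
3) 1481.481ms=2b +740.741ms=1b
4) 2222.222ms=3b +740.741ms=1b
5) 2962.963ms=4b +246.914ms=1/3b
6) 3209.877ms=13/3b +246.914ms=1/3b
7) 3456.79ms=14/3b +987.654ms=4/3b
Σ=6b of 6 (81bpm 2/4) — PASS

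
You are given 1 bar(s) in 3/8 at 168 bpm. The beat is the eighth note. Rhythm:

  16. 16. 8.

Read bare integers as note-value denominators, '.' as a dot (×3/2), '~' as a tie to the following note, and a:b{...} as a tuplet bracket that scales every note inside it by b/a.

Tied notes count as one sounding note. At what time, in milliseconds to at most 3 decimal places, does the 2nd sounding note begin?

1. 0.0ms @ 0 + 267.857ms (3/4)
2. 267.857ms @ 3/4 + 267.857ms (3/4)
3. 535.714ms @ 3/2 + 535.714ms (3/2)

note 2 onset = 3/4b = 267.857ms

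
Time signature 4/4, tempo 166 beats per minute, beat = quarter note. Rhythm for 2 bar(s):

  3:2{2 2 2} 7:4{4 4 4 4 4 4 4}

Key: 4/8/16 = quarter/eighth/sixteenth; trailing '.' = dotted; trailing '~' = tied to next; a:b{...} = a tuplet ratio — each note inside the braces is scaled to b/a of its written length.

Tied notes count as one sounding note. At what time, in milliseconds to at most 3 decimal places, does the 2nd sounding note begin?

note 2 onset = 4/3b = 481.928ms

1. 0.0ms @ 0 + 481.928ms (4/3)
2. 481.928ms @ 4/3 + 481.928ms (4/3)
3. 963.855ms @ 8/3 + 481.928ms (4/3)
4. 1445.783ms @ 4 + 206.54ms (4/7)
5. 1652.324ms @ 32/7 + 206.54ms (4/7)
6. 1858.864ms @ 36/7 + 206.54ms (4/7)
7. 2065.404ms @ 40/7 + 206.54ms (4/7)
8. 2271.945ms @ 44/7 + 206.54ms (4/7)
9. 2478.485ms @ 48/7 + 206.54ms (4/7)
10. 2685.026ms @ 52/7 + 206.54ms (4/7)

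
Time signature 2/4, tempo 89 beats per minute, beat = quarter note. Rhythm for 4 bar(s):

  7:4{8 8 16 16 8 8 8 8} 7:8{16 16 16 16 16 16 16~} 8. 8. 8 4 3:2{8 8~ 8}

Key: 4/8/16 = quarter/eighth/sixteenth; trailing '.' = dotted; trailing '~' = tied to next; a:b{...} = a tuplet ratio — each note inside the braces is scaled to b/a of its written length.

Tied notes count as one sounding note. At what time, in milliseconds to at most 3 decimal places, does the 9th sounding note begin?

1. 0.0ms @ 0 + 192.616ms (2/7)
2. 192.616ms @ 2/7 + 192.616ms (2/7)
3. 385.233ms @ 4/7 + 96.308ms (1/7)
4. 481.541ms @ 5/7 + 96.308ms (1/7)
5. 577.849ms @ 6/7 + 192.616ms (2/7)
6. 770.465ms @ 8/7 + 192.616ms (2/7)
7. 963.082ms @ 10/7 + 192.616ms (2/7)
8. 1155.698ms @ 12/7 + 192.616ms (2/7)
9. 1348.315ms @ 2 + 192.616ms (2/7)
10. 1540.931ms @ 16/7 + 192.616ms (2/7)
11. 1733.547ms @ 18/7 + 192.616ms (2/7)
12. 1926.164ms @ 20/7 + 192.616ms (2/7)
13. 2118.78ms @ 22/7 + 192.616ms (2/7)
14. 2311.396ms @ 24/7 + 192.616ms (2/7)
15. 2504.013ms @ 26/7 + 698.234ms (29/28)
16. 3202.247ms @ 19/4 + 505.618ms (3/4)
17. 3707.865ms @ 11/2 + 337.079ms (1/2)
18. 4044.944ms @ 6 + 674.157ms (1)
19. 4719.101ms @ 7 + 224.719ms (1/3)
20. 4943.82ms @ 22/3 + 449.438ms (2/3)

note 9 onset = 2b = 1348.315ms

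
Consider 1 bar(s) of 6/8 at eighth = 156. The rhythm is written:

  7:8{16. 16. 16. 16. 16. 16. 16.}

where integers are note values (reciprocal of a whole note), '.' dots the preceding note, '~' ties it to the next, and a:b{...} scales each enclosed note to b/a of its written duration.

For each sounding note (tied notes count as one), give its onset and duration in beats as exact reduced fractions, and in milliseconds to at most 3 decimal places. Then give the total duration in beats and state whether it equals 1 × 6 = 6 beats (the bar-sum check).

1) 0.0ms=0b +329.67ms=6/7b
2) 329.67ms=6/7b +329.67ms=6/7b
3) 659.341ms=12/7b +329.67ms=6/7b
4) 989.011ms=18/7b +329.67ms=6/7b
5) 1318.681ms=24/7b +329.67ms=6/7b
6) 1648.352ms=30/7b +329.67ms=6/7b
7) 1978.022ms=36/7b +329.67ms=6/7b
Σ=6b of 6 (156bpm 6/8) — PASS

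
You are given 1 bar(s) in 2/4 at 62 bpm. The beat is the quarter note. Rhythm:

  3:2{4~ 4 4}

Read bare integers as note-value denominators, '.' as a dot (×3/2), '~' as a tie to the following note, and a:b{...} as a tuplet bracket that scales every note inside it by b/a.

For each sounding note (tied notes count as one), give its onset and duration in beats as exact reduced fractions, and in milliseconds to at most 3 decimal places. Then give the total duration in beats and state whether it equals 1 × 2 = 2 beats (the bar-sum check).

1) 0.0ms=0b +1290.323ms=4/3b
2) 1290.323ms=4/3b +645.161ms=2/3b
Σ=2b of 2 (62bpm 2/4) — PASS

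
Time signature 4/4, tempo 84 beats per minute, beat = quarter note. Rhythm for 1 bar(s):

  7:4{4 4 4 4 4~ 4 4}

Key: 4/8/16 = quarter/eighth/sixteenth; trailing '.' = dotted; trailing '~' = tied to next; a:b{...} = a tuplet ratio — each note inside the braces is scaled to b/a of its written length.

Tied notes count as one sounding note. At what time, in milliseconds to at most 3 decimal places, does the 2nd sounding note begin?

note 2 onset = 4/7b = 408.163ms

1. 0.0ms @ 0 + 408.163ms (4/7)
2. 408.163ms @ 4/7 + 408.163ms (4/7)
3. 816.327ms @ 8/7 + 408.163ms (4/7)
4. 1224.49ms @ 12/7 + 408.163ms (4/7)
5. 1632.653ms @ 16/7 + 816.327ms (8/7)
6. 2448.98ms @ 24/7 + 408.163ms (4/7)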